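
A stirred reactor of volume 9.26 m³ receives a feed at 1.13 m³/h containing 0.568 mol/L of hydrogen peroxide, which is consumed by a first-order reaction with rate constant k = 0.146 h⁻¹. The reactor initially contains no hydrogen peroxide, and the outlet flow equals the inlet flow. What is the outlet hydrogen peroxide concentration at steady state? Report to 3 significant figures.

0.259 mol/L

V dC/dt = Q(C_in − C) − k V C.
Steady state (dC/dt = 0): C_ss = Q C_in/(Q + kV) = C_in/(1 + kV/Q).
C_ss = 1.13·0.568/(1.13 + 0.146·9.26) = 0.64184/2.4820 = 0.25860 mol/L.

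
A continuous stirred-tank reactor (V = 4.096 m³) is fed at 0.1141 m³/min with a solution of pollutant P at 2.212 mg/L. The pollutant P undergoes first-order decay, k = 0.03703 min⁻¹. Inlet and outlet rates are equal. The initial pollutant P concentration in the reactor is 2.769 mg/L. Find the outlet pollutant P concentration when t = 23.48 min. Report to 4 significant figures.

Accumulation = in − out − consumed: V dC/dt = Q C_in − Q C − k V C.
dC/dt = (Q/V) C_in − (Q/V + k) C; effective rate a = Q/V + k = 0.0278564 + 0.03703 = 0.0648864 min⁻¹.
C_ss = Q C_in/(Q + kV) = 0.949635 mg/L; C(t) = C_ss + (C₀ − C_ss) e^(−a t).
C(23.48) = 0.949635 + (1.81936)·e^(−0.0648864·23.48) = 0.949635 + (1.81936)·0.217940 = 1.34615 mg/L.

1.346 mg/L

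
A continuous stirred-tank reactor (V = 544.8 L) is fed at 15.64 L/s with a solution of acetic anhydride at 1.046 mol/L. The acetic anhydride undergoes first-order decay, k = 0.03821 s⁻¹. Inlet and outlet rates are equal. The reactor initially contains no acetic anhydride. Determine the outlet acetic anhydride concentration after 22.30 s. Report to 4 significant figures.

Species balance: V dC/dt = Q C_in − Q C − k V C.
This is linear with rate a = Q/V + k = 0.0669178 s⁻¹.
C_ss = Q C_in/(Q + kV) = 0.448735 mol/L; C(t) = C_ss + (C₀ − C_ss) e^(−a t).
C(22.30) = 0.448735 + (-0.448735)·e^(−0.0669178·22.30) = 0.448735 + (-0.448735)·0.224862 = 0.347831 mol/L.

0.3478 mol/L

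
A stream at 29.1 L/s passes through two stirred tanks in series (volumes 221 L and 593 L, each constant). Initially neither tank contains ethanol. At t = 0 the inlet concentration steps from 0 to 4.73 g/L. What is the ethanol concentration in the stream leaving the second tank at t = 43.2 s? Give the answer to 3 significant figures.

3.83 g/L

Time constants: τᵢ = Vᵢ/Q for each well-mixed tank.
τ₁ = 221/29.1 = 7.5945 s; τ₂ = 593/29.1 = 20.378 s.
Solving the cascade with C₁(0)=C₂(0)=0 gives C₂(t) = C_in[1 − (τ₁ e^(−t/τ₁) − τ₂ e^(−t/τ₂))/(τ₁ − τ₂)].
At t = 43.2: e^(−t/τ₁) = 0.0033853, e^(−t/τ₂) = 0.12004.
C₂ = 4.73·[1 − (7.5945·0.0033853 − 20.378·0.12004)/(-12.784)] = 4.73·0.81066 = 3.8344 g/L.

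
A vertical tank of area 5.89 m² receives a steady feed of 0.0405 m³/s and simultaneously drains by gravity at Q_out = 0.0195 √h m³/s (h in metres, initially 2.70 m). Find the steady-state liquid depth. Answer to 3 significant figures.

4.31 m

A dh/dt = Q_in − 0.0195 √h. Steady state requires inflow = outflow:
Q_in = 0.0195 √h_ss ⇒ √h_ss = 0.0405/0.0195 = 2.0769.
h_ss = 2.0769² = 4.3136 m. (Since h₀ = 2.70 m < h_ss, the level will rise toward this value.)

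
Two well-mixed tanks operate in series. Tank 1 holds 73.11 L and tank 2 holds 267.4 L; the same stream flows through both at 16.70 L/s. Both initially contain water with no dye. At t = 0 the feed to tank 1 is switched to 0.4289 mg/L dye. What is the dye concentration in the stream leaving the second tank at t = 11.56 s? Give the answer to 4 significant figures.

Each tank obeys Vᵢ dCᵢ/dt = Q(Cᵢ₋₁ − Cᵢ), so τᵢ = Vᵢ/Q.
τ₁ = 73.11/16.70 = 4.37784 s; τ₂ = 267.4/16.70 = 16.0120 s.
Solving the cascade with C₁(0)=C₂(0)=0 gives C₂(t) = C_in[1 − (τ₁ e^(−t/τ₁) − τ₂ e^(−t/τ₂))/(τ₁ − τ₂)].
At t = 11.56: e^(−t/τ₁) = 0.0713207, e^(−t/τ₂) = 0.485799.
C₂ = 0.4289·[1 − (4.37784·0.0713207 − 16.0120·0.485799)/(-11.6341)] = 0.4289·0.358235 = 0.153647 mg/L.

0.1536 mg/L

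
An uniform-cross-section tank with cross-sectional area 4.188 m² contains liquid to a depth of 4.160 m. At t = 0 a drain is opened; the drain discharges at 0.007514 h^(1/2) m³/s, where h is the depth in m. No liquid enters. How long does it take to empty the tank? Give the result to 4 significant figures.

Volume balance on the tank: A dh/dt = −0.007514 √h.
Separate and integrate: 2(√h − √h₀) = −(0.007514/A) t.
Tank is empty when √h = 0: t_empty = 2A√h₀/0.007514.
t_empty = 2·4.188·√4.160/0.007514 = 8.37600·2.03961/0.007514 = 2273.59 s.

2274 s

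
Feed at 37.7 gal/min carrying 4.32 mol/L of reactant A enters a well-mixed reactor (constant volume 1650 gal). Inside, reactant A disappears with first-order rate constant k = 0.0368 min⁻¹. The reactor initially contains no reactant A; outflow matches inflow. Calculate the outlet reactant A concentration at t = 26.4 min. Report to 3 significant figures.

1.31 mol/L

Accumulation = in − out − consumed: V dC/dt = Q C_in − Q C − k V C.
dC/dt = (Q/V) C_in − (Q/V + k) C; effective rate a = Q/V + k = 0.022848 + 0.0368 = 0.059648 min⁻¹.
C_ss = Q C_in/(Q + kV) = 1.6548 mol/L; C(t) = C_ss + (C₀ − C_ss) e^(−a t).
C(26.4) = 1.6548 + (-1.6548)·e^(−0.059648·26.4) = 1.6548 + (-1.6548)·0.20707 = 1.3121 mol/L.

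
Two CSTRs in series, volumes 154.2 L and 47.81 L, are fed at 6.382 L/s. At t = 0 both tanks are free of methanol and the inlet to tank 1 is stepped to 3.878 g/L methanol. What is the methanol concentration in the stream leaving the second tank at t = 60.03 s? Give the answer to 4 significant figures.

3.410 g/L

Each tank obeys Vᵢ dCᵢ/dt = Q(Cᵢ₋₁ − Cᵢ), so τᵢ = Vᵢ/Q.
τ₁ = 154.2/6.382 = 24.1617 s; τ₂ = 47.81/6.382 = 7.49138 s.
Solving the cascade with C₁(0)=C₂(0)=0 gives C₂(t) = C_in[1 − (τ₁ e^(−t/τ₁) − τ₂ e^(−t/τ₂))/(τ₁ − τ₂)].
At t = 60.03: e^(−t/τ₁) = 0.0833664, e^(−t/τ₂) = 0.000331061.
C₂ = 3.878·[1 − (24.1617·0.0833664 − 7.49138·0.000331061)/(16.6703)] = 3.878·0.879319 = 3.41000 g/L.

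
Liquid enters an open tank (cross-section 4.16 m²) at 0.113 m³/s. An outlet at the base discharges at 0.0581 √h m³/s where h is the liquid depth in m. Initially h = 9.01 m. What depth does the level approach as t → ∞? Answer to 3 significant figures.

Unsteady balance on liquid volume: A dh/dt = Q_in − 0.0581 √h. At steady state dh/dt = 0:
Q_in = 0.0581 √h_ss ⇒ √h_ss = 0.113/0.0581 = 1.9449.
h_ss = 1.9449² = 3.7827 m. (Since h₀ = 9.01 m > h_ss, the level will fall toward this value.)

3.78 m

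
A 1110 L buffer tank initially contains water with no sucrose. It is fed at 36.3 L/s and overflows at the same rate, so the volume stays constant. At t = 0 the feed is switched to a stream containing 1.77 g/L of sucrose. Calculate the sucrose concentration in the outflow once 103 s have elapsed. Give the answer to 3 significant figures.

1.71 g/L

Species balance on the tank: V dC/dt = Q(C_in − C).
Time constant τ = V/Q = 1110/36.3 = 30.579 s.
Solution: C(t) = C_in + (C₀ − C_in) e^(−t/τ).
C(103) = 1.77 + (0 − 1.77)·e^(−103/30.579) = 1.77 + (-1.7700)·0.034445 = 1.7090 g/L.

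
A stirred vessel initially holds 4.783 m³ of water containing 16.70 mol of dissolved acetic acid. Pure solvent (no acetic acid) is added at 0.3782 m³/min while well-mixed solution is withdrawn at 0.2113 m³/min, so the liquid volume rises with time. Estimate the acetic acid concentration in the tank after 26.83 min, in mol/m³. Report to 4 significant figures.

Total volume: dV/dt = Q_in − Q_out = 0.166900 m³/min, so V(t) = 4.783 + 0.166900 t and V(26.83) = 9.26093 m³.
Solute balance: dm/dt = 0 − Q_out C = −Q_out m/V(t).
dm/m = −Q_out dt/(V₀ + 0.166900 t); integrating gives ln(m/m₀) = −(Q_out/(Q_in−Q_out)) ln(V/V₀).
m = m₀ (V₀/V)^(Q_out/(Q_in−Q_out)) = 16.70 × (4.783/9.26093)^(1.26603) = 7.23477 mol.
C = m/V = 7.23477/9.26093 = 0.781214 mol/m³.

0.7812 mol/m³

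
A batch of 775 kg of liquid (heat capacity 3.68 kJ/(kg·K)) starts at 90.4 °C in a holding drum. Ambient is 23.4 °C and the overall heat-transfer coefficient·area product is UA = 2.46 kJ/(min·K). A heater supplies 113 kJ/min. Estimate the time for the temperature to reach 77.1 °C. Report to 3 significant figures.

Lumped-capacitance energy balance: M c_p dT/dt = UA(T_amb − T) + Q̇.
τ = M c_p/UA = 1159.3 min; T_ss = T_amb + Q̇/UA = 23.4 + 113/2.46 = 69.335 °C.
T(t) = T_ss + (T₀ − T_ss)e^(−t/τ); set T = 77.1:
t = −τ ln[(T − T_ss)/(T₀ − T_ss)] = −1159.3 · ln(0.36862) = 1157.0 min.

1160 min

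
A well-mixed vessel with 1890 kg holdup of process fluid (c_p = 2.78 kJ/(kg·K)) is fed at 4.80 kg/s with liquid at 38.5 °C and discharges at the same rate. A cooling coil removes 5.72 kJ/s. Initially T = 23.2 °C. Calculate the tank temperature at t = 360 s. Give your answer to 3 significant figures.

M c_p dT/dt = ṁ c_p (T_in − T) − Q̇.
τ = M/ṁ = 393.75 s; T_ss = T_in − Q̇/(ṁ c_p) = 38.5 − 5.72/(4.80·2.78) = 38.071 °C.
Solution: T(t) = T_ss + (T₀ − T_ss) e^(−t/τ).
T(360) = 38.071 + (-14.871)·e^(−360/393.75) = 38.071 + (-14.871)·0.40080 = 32.111 °C.

32.1 °C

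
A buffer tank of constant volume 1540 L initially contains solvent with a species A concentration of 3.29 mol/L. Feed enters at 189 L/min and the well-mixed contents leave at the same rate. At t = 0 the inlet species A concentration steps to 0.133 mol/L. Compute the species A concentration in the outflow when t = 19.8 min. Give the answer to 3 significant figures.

Transient balance on the dissolved component: V dC/dt = Q(C_in − C).
Time constant τ = V/Q = 1540/189 = 8.1481 min.
Solution: C(t) = C_in + (C₀ − C_in) e^(−t/τ).
C(19.8) = 0.133 + (3.29 − 0.133)·e^(−19.8/8.1481) = 0.133 + (3.1570)·0.088037 = 0.41093 mol/L.

0.411 mol/L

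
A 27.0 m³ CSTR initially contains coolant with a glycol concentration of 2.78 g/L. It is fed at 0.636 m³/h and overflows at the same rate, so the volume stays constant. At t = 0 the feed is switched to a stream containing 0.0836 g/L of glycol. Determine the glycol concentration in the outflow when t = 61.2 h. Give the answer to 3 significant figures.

0.721 g/L

Transient balance on the dissolved component: V dC/dt = Q(C_in − C).
So dC/dt = (C_in − C)/τ with τ = V/Q = 27.0/0.636 = 42.453 h.
C approaches C_in exponentially: C(t) = C_in + (C₀ − C_in) e^(−t/τ).
C(61.2) = 0.0836 + (2.78 − 0.0836)·e^(−61.2/42.453) = 0.0836 + (2.6964)·0.23655 = 0.72143 g/L.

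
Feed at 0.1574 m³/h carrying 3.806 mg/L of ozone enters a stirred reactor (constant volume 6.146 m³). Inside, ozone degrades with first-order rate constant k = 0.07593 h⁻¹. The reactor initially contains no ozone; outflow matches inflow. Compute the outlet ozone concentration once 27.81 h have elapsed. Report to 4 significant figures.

0.9029 mg/L

Species balance: V dC/dt = Q C_in − Q C − k V C.
This is linear with rate a = Q/V + k = 0.101540 h⁻¹.
C_ss = Q C_in/(Q + kV) = 0.959938 mg/L; C(t) = C_ss + (C₀ − C_ss) e^(−a t).
C(27.81) = 0.959938 + (-0.959938)·e^(−0.101540·27.81) = 0.959938 + (-0.959938)·0.0593780 = 0.902939 mg/L.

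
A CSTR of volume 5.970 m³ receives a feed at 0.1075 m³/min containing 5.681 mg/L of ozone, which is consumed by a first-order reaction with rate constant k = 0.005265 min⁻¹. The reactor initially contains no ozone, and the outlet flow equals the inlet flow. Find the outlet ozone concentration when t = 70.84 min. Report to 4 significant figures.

3.550 mg/L

V dC/dt = Q(C_in − C) − k V C.
dC/dt = (Q/V) C_in − (Q/V + k) C; effective rate a = Q/V + k = 0.0180067 + 0.005265 = 0.0232717 min⁻¹.
C_ss = Q C_in/(Q + kV) = 4.39573 mg/L; C(t) = C_ss + (C₀ − C_ss) e^(−a t).
C(70.84) = 4.39573 + (-4.39573)·e^(−0.0232717·70.84) = 4.39573 + (-4.39573)·0.192325 = 3.55032 mg/L.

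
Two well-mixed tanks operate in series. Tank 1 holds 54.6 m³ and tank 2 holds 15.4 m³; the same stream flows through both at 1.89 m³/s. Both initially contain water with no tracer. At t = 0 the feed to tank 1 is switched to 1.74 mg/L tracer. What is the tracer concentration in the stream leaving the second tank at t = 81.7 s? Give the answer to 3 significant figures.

1.60 mg/L

Time constants: τᵢ = Vᵢ/Q for each well-mixed tank.
τ₁ = 54.6/1.89 = 28.889 s; τ₂ = 15.4/1.89 = 8.1481 s.
Tank 1: C₁ = C_in(1 − e^(−t/τ₁)). Tank 2 (τ₁ ≠ τ₂): C₂ = C_in[1 − (τ₁ e^(−t/τ₁) − τ₂ e^(−t/τ₂))/(τ₁ − τ₂)].
At t = 81.7: e^(−t/τ₁) = 0.059126, e^(−t/τ₂) = 4.4199e-05.
C₂ = 1.74·[1 − (28.889·0.059126 − 8.1481·4.4199e-05)/(20.741)] = 1.74·0.91766 = 1.5967 mg/L.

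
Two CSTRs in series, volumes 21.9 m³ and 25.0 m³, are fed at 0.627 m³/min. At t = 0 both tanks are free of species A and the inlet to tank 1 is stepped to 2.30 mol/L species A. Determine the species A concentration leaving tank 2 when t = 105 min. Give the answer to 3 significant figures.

1.77 mol/L

Time constants: τᵢ = Vᵢ/Q for each well-mixed tank.
τ₁ = 21.9/0.627 = 34.928 min; τ₂ = 25.0/0.627 = 39.872 min.
Solving the cascade with C₁(0)=C₂(0)=0 gives C₂(t) = C_in[1 − (τ₁ e^(−t/τ₁) − τ₂ e^(−t/τ₂))/(τ₁ − τ₂)].
At t = 105: e^(−t/τ₁) = 0.049481, e^(−t/τ₂) = 0.071834.
C₂ = 2.30·[1 − (34.928·0.049481 − 39.872·0.071834)/(-4.9442)] = 2.30·0.77026 = 1.7716 mol/L.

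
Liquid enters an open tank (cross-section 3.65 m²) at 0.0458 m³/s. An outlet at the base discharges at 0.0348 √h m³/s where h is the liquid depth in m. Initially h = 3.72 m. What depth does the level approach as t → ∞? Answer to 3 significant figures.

Accumulation of liquid (constant cross-section A): A dh/dt = Q_in − 0.0348 √h. At steady state dh/dt = 0:
Q_in = 0.0348 √h_ss ⇒ √h_ss = 0.0458/0.0348 = 1.3161.
h_ss = 1.3161² = 1.7321 m. (Since h₀ = 3.72 m > h_ss, the level will fall toward this value.)

1.73 m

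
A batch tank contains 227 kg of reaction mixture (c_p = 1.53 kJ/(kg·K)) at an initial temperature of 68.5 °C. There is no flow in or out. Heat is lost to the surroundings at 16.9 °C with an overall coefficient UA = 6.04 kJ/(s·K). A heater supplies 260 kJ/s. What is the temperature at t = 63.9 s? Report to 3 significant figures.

62.8 °C

Lumped-capacitance energy balance: M c_p dT/dt = UA(T_amb − T) + Q̇.
dT/dt = (T_ss − T)/τ with T_ss = T_amb + Q̇/UA = 16.9 + 260/6.04 = 59.946 °C, τ = M c_p/UA = 227·1.53/6.04 = 57.502 s.
Solution: T(t) = T_ss + (T₀ − T_ss) e^(−t/τ).
T(63.9) = 59.946 + (8.5536)·0.32914 = 62.762 °C.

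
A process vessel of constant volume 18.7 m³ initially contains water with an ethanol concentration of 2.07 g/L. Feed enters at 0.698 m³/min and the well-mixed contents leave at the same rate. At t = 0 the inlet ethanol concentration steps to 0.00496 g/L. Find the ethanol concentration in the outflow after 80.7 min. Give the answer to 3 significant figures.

0.107 g/L

Species balance on the tank: V dC/dt = Q(C_in − C).
So dC/dt = (C_in − C)/τ with τ = V/Q = 18.7/0.698 = 26.791 min.
Solution: C(t) = C_in + (C₀ − C_in) e^(−t/τ).
C(80.7) = 0.00496 + (2.07 − 0.00496)·e^(−80.7/26.791) = 0.00496 + (2.0650)·0.049182 = 0.10652 g/L.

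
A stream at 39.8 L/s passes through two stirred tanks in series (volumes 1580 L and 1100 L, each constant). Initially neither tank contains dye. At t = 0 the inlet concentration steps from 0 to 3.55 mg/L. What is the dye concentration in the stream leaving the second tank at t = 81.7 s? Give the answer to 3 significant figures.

2.48 mg/L

Time constants: τᵢ = Vᵢ/Q for each well-mixed tank.
τ₁ = 1580/39.8 = 39.698 s; τ₂ = 1100/39.8 = 27.638 s.
Tank 1: C₁ = C_in(1 − e^(−t/τ₁)). Tank 2 (τ₁ ≠ τ₂): C₂ = C_in[1 − (τ₁ e^(−t/τ₁) − τ₂ e^(−t/τ₂))/(τ₁ − τ₂)].
At t = 81.7: e^(−t/τ₁) = 0.12771, e^(−t/τ₂) = 0.052024.
C₂ = 3.55·[1 − (39.698·0.12771 − 27.638·0.052024)/(12.060)] = 3.55·0.69885 = 2.4809 mg/L.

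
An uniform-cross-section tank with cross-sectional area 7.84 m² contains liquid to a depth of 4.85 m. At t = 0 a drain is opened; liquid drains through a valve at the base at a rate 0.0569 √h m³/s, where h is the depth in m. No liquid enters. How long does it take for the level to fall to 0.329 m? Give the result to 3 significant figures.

449 s

With no inflow, A dh/dt = −0.0569 √h.
∫ h^(−1/2) dh = −(0.0569/A) ∫ dt, giving 2√h = 2√h₀ − (0.0569/A) t.
t = 2A(√h₀ − √h)/0.0569 = 2·7.84·(√4.85 − √0.329)/0.0569
  = 15.680 × (2.2023 − 0.57359) / 0.0569 = 448.82 s.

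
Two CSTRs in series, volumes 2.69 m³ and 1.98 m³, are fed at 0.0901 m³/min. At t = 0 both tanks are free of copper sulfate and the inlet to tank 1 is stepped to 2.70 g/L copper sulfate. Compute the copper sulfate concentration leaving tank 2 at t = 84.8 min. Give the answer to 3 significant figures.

2.26 g/L

Each tank obeys Vᵢ dCᵢ/dt = Q(Cᵢ₋₁ − Cᵢ), so τᵢ = Vᵢ/Q.
τ₁ = 2.69/0.0901 = 29.856 min; τ₂ = 1.98/0.0901 = 21.976 min.
Solving the cascade with C₁(0)=C₂(0)=0 gives C₂(t) = C_in[1 − (τ₁ e^(−t/τ₁) − τ₂ e^(−t/τ₂))/(τ₁ − τ₂)].
At t = 84.8: e^(−t/τ₁) = 0.058407, e^(−t/τ₂) = 0.021093.
C₂ = 2.70·[1 − (29.856·0.058407 − 21.976·0.021093)/(7.8801)] = 2.70·0.83754 = 2.2613 g/L.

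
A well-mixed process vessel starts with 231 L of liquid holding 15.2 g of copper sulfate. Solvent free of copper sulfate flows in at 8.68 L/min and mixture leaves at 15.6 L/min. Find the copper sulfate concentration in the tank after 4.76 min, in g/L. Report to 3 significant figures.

0.0543 g/L

Let m(t) be the amount of copper sulfate. Volume: V(t) = V₀ + (Q_in − Q_out) t = 231 − 6.9200 t; V(4.76) = 198.06 L.
Solute balance: dm/dt = 0 − Q_out C = −Q_out m/V(t).
Separate: dm/m = −Q_out dt/V(t) ⇒ ln(m/m₀) = −(Q_out/(Q_in−Q_out)) ln(V/V₀).
m = m₀ (V₀/V)^(Q_out/(Q_in−Q_out)) = 15.2 × (231/198.06)^(-2.2543) = 10.745 g.
C = m/V = 10.745/198.06 = 0.054253 g/L.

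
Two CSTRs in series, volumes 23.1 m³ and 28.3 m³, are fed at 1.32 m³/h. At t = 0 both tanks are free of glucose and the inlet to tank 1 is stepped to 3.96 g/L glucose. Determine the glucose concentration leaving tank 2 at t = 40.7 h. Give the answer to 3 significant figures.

2.45 g/L

Each tank obeys Vᵢ dCᵢ/dt = Q(Cᵢ₋₁ − Cᵢ), so τᵢ = Vᵢ/Q.
τ₁ = 23.1/1.32 = 17.500 h; τ₂ = 28.3/1.32 = 21.439 h.
Tank 1: C₁ = C_in(1 − e^(−t/τ₁)). Tank 2 (τ₁ ≠ τ₂): C₂ = C_in[1 − (τ₁ e^(−t/τ₁) − τ₂ e^(−t/τ₂))/(τ₁ − τ₂)].
At t = 40.7: e^(−t/τ₁) = 0.097714, e^(−t/τ₂) = 0.14981.
C₂ = 3.96·[1 − (17.500·0.097714 − 21.439·0.14981)/(-3.9394)] = 3.96·0.61875 = 2.4503 g/L.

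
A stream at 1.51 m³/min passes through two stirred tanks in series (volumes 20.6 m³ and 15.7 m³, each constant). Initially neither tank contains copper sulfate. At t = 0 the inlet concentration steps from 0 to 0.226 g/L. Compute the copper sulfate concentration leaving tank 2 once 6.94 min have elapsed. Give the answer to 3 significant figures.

Each tank obeys Vᵢ dCᵢ/dt = Q(Cᵢ₋₁ − Cᵢ), so τᵢ = Vᵢ/Q.
τ₁ = 20.6/1.51 = 13.642 min; τ₂ = 15.7/1.51 = 10.397 min.
Solving the cascade with C₁(0)=C₂(0)=0 gives C₂(t) = C_in[1 − (τ₁ e^(−t/τ₁) − τ₂ e^(−t/τ₂))/(τ₁ − τ₂)].
At t = 6.94: e^(−t/τ₁) = 0.60127, e^(−t/τ₂) = 0.51300.
C₂ = 0.226·[1 − (13.642·0.60127 − 10.397·0.51300)/(3.2450)] = 0.226·0.11590 = 0.026194 g/L.

0.0262 g/L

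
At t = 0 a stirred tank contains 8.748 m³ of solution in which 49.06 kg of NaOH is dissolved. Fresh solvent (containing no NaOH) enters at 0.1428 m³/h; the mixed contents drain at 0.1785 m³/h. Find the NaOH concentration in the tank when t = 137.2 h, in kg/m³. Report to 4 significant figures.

Let m(t) be the amount of NaOH. Volume: V(t) = V₀ + (Q_in − Q_out) t = 8.748 − 0.0357000 t; V(137.2) = 3.84996 m³.
Solute balance: dm/dt = 0 − Q_out C = −Q_out m/V(t).
dm/m = −Q_out dt/(V₀ − 0.0357000 t); integrating gives ln(m/m₀) = −(Q_out/(Q_in−Q_out)) ln(V/V₀).
m = m₀ (V₀/V)^(Q_out/(Q_in−Q_out)) = 49.06 × (8.748/3.84996)^(-5.00000) = 0.809962 kg.
C = m/V = 0.809962/3.84996 = 0.210382 kg/m³.

0.2104 kg/m³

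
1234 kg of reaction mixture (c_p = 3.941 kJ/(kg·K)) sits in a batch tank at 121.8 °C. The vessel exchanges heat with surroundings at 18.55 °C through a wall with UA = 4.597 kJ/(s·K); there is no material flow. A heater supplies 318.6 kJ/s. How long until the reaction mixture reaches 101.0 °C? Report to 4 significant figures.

First-law balance (no shaft work): M c_p dT/dt = −UA(T − T_amb) + Q̇.
τ = M c_p/UA = 1057.91 s; T_ss = T_amb + Q̇/UA = 18.55 + 318.6/4.597 = 87.8561 °C.
T(t) = T_ss + (T₀ − T_ss)e^(−t/τ); set T = 101.0:
t = −τ ln[(T − T_ss)/(T₀ − T_ss)] = −1057.91 · ln(0.387225) = 1003.69 s.

1004 s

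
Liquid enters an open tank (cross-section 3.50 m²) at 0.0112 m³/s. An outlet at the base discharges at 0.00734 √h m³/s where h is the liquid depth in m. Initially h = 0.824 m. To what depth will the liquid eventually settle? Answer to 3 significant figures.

Level balance: A dh/dt = 0.0112 − 0.00734 √h. Setting dh/dt = 0:
Q_in = 0.00734 √h_ss ⇒ √h_ss = 0.0112/0.00734 = 1.5259.
h_ss = 1.5259² = 2.3283 m. (Since h₀ = 0.824 m < h_ss, the level will rise toward this value.)

2.33 m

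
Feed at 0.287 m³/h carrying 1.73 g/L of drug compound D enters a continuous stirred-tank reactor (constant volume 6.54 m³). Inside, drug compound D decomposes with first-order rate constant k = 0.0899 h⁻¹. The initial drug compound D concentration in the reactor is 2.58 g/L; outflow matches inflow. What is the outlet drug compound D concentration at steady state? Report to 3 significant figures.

Accumulation = in − out − consumed: V dC/dt = Q C_in − Q C − k V C.
At steady state: 0 = Q C_in − (Q + kV) C_ss, so C_ss = Q C_in/(Q + kV).
C_ss = 0.287·1.73/(0.287 + 0.0899·6.54) = 0.49651/0.87495 = 0.56748 g/L.

0.567 g/L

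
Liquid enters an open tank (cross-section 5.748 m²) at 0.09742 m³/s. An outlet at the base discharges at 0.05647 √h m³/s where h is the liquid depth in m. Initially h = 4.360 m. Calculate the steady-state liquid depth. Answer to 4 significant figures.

A dh/dt = Q_in − 0.05647 √h. Steady state requires inflow = outflow:
Q_in = 0.05647 √h_ss ⇒ √h_ss = 0.09742/0.05647 = 1.72516.
h_ss = 1.72516² = 2.97619 m. (Since h₀ = 4.360 m > h_ss, the level will fall toward this value.)

2.976 m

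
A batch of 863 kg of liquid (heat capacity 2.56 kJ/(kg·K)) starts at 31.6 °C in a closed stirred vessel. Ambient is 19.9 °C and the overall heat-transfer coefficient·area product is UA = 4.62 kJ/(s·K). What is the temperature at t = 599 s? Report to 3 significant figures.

M c_p dT/dt = −UA(T − T_amb).
dT/dt = (T_ss − T)/τ with T_ss = T_amb = 19.900 °C, τ = M c_p/UA = 863·2.56/4.62 = 478.20 s.
T approaches T_ss exponentially: T(t) = T_ss + (T₀ − T_ss) e^(−t/τ).
T(599) = 19.900 + (11.700)·0.28576 = 23.243 °C.

23.2 °C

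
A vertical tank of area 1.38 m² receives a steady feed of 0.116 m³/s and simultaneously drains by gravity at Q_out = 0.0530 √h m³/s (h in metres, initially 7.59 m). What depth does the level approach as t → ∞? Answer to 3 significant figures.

4.79 m

Volume balance on the tank: A dh/dt = Q_in − 0.0530 √h. At steady state dh/dt = 0:
Q_in = 0.0530 √h_ss ⇒ √h_ss = 0.116/0.0530 = 2.1887.
h_ss = 2.1887² = 4.7903 m. (Since h₀ = 7.59 m > h_ss, the level will fall toward this value.)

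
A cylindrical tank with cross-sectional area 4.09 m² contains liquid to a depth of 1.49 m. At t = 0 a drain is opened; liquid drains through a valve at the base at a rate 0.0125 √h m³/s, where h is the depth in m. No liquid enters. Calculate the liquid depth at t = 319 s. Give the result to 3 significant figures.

0.538 m

A dh/dt = −Q_out = −0.0125 √h.
Separate and integrate: 2(√h − √h₀) = −(0.0125/A) t.
√h = √1.49 − 0.0125·319/(2·4.09) = 1.2207 − 0.48747 = 0.73319.
h = 0.73319² = 0.53756 m.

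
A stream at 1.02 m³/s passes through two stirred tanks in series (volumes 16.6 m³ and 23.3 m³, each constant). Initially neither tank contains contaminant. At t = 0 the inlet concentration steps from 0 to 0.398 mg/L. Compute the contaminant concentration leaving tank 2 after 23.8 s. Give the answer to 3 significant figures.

0.138 mg/L

Each tank obeys Vᵢ dCᵢ/dt = Q(Cᵢ₋₁ − Cᵢ), so τᵢ = Vᵢ/Q.
τ₁ = 16.6/1.02 = 16.275 s; τ₂ = 23.3/1.02 = 22.843 s.
Solving the cascade with C₁(0)=C₂(0)=0 gives C₂(t) = C_in[1 − (τ₁ e^(−t/τ₁) − τ₂ e^(−t/τ₂))/(τ₁ − τ₂)].
At t = 23.8: e^(−t/τ₁) = 0.23168, e^(−t/τ₂) = 0.35279.
C₂ = 0.398·[1 − (16.275·0.23168 − 22.843·0.35279)/(-6.5686)] = 0.398·0.34715 = 0.13816 mg/L.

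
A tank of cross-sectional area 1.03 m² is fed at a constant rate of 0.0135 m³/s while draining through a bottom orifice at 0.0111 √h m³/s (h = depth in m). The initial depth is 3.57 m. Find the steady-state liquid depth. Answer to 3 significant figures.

Level balance: A dh/dt = 0.0135 − 0.0111 √h. Setting dh/dt = 0:
Q_in = 0.0111 √h_ss ⇒ √h_ss = 0.0135/0.0111 = 1.2162.
h_ss = 1.2162² = 1.4792 m. (Since h₀ = 3.57 m > h_ss, the level will fall toward this value.)

1.48 m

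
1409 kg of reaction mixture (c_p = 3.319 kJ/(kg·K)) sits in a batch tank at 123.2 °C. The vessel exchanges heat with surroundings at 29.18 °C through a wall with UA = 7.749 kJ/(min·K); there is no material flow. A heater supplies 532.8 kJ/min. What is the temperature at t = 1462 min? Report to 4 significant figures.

M c_p dT/dt = −UA(T − T_amb) + Q̇.
dT/dt = (T_ss − T)/τ with T_ss = T_amb + Q̇/UA = 29.18 + 532.8/7.749 = 97.9373 °C, τ = M c_p/UA = 1409·3.319/7.749 = 603.493 min.
Integrating: T(t) = T_ss + (T₀ − T_ss) e^(−t/τ).
T(1462) = 97.9373 + (25.2627)·0.0886941 = 100.178 °C.

100.2 °C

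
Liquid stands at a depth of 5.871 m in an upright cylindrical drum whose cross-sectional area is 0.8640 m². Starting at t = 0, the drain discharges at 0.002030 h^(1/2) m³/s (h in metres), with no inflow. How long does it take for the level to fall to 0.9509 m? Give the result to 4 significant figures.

1232 s

Volume balance on the tank: A dh/dt = −0.002030 √h.
Separate and integrate: 2(√h − √h₀) = −(0.002030/A) t.
t = 2A(√h₀ − √h)/0.002030 = 2·0.8640·(√5.871 − √0.9509)/0.002030
  = 1.72800 × (2.42301 − 0.975141) / 0.002030 = 1232.48 s.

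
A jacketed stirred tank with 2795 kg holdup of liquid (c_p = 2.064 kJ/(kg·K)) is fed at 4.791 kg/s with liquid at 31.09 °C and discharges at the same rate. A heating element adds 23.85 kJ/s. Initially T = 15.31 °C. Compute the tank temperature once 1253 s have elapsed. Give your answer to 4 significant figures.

M c_p dT/dt = ṁ c_p (T_in − T) + Q̇.
Rearrange: dT/dt = (T_ss − T)/τ with τ = M/ṁ = 583.386 s and T_ss = T_in + Q̇/(ṁ c_p) = 33.5019 °C.
This is linear first-order; T(t) = T_ss + (T₀ − T_ss) e^(−t/τ).
T(1253) = 33.5019 + (-18.1919)·e^(−1253/583.386) = 33.5019 + (-18.1919)·0.116740 = 31.3781 °C.

31.38 °C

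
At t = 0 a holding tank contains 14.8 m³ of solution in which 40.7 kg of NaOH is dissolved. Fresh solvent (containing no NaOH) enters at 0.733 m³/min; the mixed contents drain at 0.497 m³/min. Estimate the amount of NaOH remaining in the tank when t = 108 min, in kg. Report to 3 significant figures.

Total volume: dV/dt = Q_in − Q_out = 0.23600 m³/min, so V(t) = 14.8 + 0.23600 t and V(108) = 40.288 m³.
Species balance (pure solvent in): dm/dt = −Q_out · m/V(t).
Separate: dm/m = −Q_out dt/V(t) ⇒ ln(m/m₀) = −(Q_out/(Q_in−Q_out)) ln(V/V₀).
m = m₀ (V₀/V)^(Q_out/(Q_in−Q_out)) = 40.7 × (14.8/40.288)^(2.1059) = 4.9396 kg.

4.94 kg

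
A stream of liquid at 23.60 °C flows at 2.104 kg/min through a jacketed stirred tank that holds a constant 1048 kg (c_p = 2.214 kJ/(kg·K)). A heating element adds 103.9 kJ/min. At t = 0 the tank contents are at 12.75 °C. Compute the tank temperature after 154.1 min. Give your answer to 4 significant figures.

M c_p dT/dt = ṁ c_p (T_in − T) + Q̇.
τ = M/ṁ = 498.099 min; T_ss = T_in + Q̇/(ṁ c_p) = 23.60 + 103.9/(2.104·2.214) = 45.9045 °C.
This is linear first-order; T(t) = T_ss + (T₀ − T_ss) e^(−t/τ).
T(154.1) = 45.9045 + (-33.1545)·e^(−154.1/498.099) = 45.9045 + (-33.1545)·0.733905 = 21.5723 °C.

21.57 °C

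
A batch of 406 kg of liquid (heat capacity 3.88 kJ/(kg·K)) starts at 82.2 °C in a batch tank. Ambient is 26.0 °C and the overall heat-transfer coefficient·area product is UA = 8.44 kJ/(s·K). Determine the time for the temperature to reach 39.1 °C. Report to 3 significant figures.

272 s

Lumped-capacitance energy balance: M c_p dT/dt = UA(T_amb − T).
τ = M c_p/UA = 186.64 s; T_ss = T_amb = 26.000 °C.
T(t) = T_ss + (T₀ − T_ss)e^(−t/τ); set T = 39.1:
t = −τ ln[(T − T_ss)/(T₀ − T_ss)] = −186.64 · ln(0.23310) = 271.81 s.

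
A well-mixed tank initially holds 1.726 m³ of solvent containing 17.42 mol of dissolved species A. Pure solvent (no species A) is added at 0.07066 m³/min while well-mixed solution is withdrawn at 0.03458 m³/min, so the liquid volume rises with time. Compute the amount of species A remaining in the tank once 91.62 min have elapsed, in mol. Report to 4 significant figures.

Total volume: dV/dt = Q_in − Q_out = 0.0360800 m³/min, so V(t) = 1.726 + 0.0360800 t and V(91.62) = 5.03165 m³.
No species A enters, so dm/dt = −Q_out · (m/V).
Separate: dm/m = −Q_out dt/V(t) ⇒ ln(m/m₀) = −(Q_out/(Q_in−Q_out)) ln(V/V₀).
m = m₀ (V₀/V)^(Q_out/(Q_in−Q_out)) = 17.42 × (1.726/5.03165)^(0.958426) = 6.24736 mol.

6.247 mol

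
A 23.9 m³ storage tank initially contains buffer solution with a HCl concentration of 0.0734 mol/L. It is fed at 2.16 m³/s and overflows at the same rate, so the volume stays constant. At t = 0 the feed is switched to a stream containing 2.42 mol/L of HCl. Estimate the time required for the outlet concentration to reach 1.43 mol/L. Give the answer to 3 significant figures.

9.55 s

Species balance: V dC/dt = Q(C_in − C) ⇒ τ = V/Q = 11.065 s.
C(t) = C_in + (C₀ − C_in) e^(−t/τ). Set C = 1.43 and solve for t:
e^(−t/τ) = (C − C_in)/(C₀ − C_in) = (1.43 − 2.42)/(0.0734 − 2.42) = 0.42189
t = −τ ln(…) = 11.065 × 0.86302 = 9.5491 s.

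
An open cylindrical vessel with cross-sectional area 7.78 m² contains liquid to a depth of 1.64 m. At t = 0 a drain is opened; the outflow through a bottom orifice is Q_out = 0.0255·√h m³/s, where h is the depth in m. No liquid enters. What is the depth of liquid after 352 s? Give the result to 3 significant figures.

Unsteady balance on liquid volume: A dh/dt = −0.0255 √h.
Separate and integrate: 2(√h − √h₀) = −(0.0255/A) t.
√h = √1.64 − 0.0255·352/(2·7.78) = 1.2806 − 0.57686 = 0.70376.
h = 0.70376² = 0.49528 m.

0.495 m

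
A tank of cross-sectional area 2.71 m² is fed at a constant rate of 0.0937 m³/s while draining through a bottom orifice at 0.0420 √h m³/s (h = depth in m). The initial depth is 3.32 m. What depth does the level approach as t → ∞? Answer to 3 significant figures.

Level balance: A dh/dt = 0.0937 − 0.0420 √h. Setting dh/dt = 0:
Q_in = 0.0420 √h_ss ⇒ √h_ss = 0.0937/0.0420 = 2.2310.
h_ss = 2.2310² = 4.9771 m. (Since h₀ = 3.32 m < h_ss, the level will rise toward this value.)

4.98 m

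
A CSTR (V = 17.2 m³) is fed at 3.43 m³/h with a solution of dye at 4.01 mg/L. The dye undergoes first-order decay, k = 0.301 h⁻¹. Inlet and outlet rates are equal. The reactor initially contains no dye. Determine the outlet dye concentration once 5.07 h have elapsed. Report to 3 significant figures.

1.47 mg/L

Species balance: V dC/dt = Q C_in − Q C − k V C.
This is linear with rate a = Q/V + k = 0.50042 h⁻¹.
C_ss = Q C_in/(Q + kV) = 1.5980 mg/L; C(t) = C_ss + (C₀ − C_ss) e^(−a t).
C(5.07) = 1.5980 + (-1.5980)·e^(−0.50042·5.07) = 1.5980 + (-1.5980)·0.079094 = 1.4716 mg/L.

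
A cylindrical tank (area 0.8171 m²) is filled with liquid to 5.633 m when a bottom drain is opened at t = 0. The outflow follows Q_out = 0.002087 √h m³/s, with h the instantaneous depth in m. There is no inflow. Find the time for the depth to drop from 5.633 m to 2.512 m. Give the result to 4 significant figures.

A dh/dt = −Q_out = −0.002087 √h.
∫ h^(−1/2) dh = −(0.002087/A) ∫ dt, giving 2√h = 2√h₀ − (0.002087/A) t.
t = 2A(√h₀ − √h)/0.002087 = 2·0.8171·(√5.633 − √2.512)/0.002087
  = 1.63420 × (2.37339 − 1.58493) / 0.002087 = 617.398 s.

617.4 s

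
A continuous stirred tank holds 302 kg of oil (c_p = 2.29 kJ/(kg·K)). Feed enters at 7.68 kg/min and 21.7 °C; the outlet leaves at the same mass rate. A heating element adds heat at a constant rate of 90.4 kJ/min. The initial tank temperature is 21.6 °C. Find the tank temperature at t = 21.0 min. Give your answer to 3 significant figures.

Unsteady energy balance on the tank contents: M c_p dT/dt = ṁ c_p (T_in − T) + 90.4.
τ = M/ṁ = 39.323 min; T_ss = T_in + Q̇/(ṁ c_p) = 21.7 + 90.4/(7.68·2.29) = 26.840 °C.
This is linear first-order; T(t) = T_ss + (T₀ − T_ss) e^(−t/τ).
T(21.0) = 26.840 + (-5.2401)·e^(−21.0/39.323) = 26.840 + (-5.2401)·0.58623 = 23.768 °C.

23.8 °C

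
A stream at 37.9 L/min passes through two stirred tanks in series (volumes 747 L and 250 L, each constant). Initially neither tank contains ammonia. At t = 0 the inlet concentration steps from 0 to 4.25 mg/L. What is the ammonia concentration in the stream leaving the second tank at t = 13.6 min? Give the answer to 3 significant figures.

Species balance on tank i: dCᵢ/dt = (Cᵢ₋₁ − Cᵢ)/τᵢ with τᵢ = Vᵢ/Q.
τ₁ = 747/37.9 = 19.710 min; τ₂ = 250/37.9 = 6.5963 min.
Solving the cascade with C₁(0)=C₂(0)=0 gives C₂(t) = C_in[1 − (τ₁ e^(−t/τ₁) − τ₂ e^(−t/τ₂))/(τ₁ − τ₂)].
At t = 13.6: e^(−t/τ₁) = 0.50157, e^(−t/τ₂) = 0.12723.
C₂ = 4.25·[1 − (19.710·0.50157 − 6.5963·0.12723)/(13.113)] = 4.25·0.31013 = 1.3181 mg/L.

1.32 mg/L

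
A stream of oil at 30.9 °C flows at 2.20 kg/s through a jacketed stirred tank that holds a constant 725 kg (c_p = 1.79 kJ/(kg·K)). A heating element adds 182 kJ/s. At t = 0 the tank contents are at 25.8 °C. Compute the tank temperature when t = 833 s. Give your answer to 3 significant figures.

73.0 °C

M c_p dT/dt = ṁ c_p (T_in − T) + Q̇.
τ = M/ṁ = 329.55 s; T_ss = T_in + Q̇/(ṁ c_p) = 30.9 + 182/(2.20·1.79) = 77.116 °C.
This is linear first-order; T(t) = T_ss + (T₀ − T_ss) e^(−t/τ).
T(833) = 77.116 + (-51.316)·e^(−833/329.55) = 77.116 + (-51.316)·0.079841 = 73.019 °C.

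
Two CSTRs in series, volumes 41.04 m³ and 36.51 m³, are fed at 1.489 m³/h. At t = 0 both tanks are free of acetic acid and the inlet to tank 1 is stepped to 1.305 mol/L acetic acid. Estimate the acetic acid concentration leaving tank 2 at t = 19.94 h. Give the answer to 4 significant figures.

0.2340 mol/L

Time constants: τᵢ = Vᵢ/Q for each well-mixed tank.
τ₁ = 41.04/1.489 = 27.5621 h; τ₂ = 36.51/1.489 = 24.5198 h.
Solving the cascade with C₁(0)=C₂(0)=0 gives C₂(t) = C_in[1 − (τ₁ e^(−t/τ₁) − τ₂ e^(−t/τ₂))/(τ₁ − τ₂)].
At t = 19.94: e^(−t/τ₁) = 0.485073, e^(−t/τ₂) = 0.443428.
C₂ = 1.305·[1 − (27.5621·0.485073 − 24.5198·0.443428)/(3.04231)] = 1.305·0.179288 = 0.233971 mol/L.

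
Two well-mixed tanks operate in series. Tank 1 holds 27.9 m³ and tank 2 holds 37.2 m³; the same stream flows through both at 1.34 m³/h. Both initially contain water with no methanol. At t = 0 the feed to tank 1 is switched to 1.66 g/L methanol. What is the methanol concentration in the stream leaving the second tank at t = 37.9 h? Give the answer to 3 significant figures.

0.771 g/L

Species balance on tank i: dCᵢ/dt = (Cᵢ₋₁ − Cᵢ)/τᵢ with τᵢ = Vᵢ/Q.
τ₁ = 27.9/1.34 = 20.821 h; τ₂ = 37.2/1.34 = 27.761 h.
Tank 1: C₁ = C_in(1 − e^(−t/τ₁)). Tank 2 (τ₁ ≠ τ₂): C₂ = C_in[1 − (τ₁ e^(−t/τ₁) − τ₂ e^(−t/τ₂))/(τ₁ − τ₂)].
At t = 37.9: e^(−t/τ₁) = 0.16198, e^(−t/τ₂) = 0.25533.
C₂ = 1.66·[1 − (20.821·0.16198 − 27.761·0.25533)/(-6.9403)] = 1.66·0.46463 = 0.77129 g/L.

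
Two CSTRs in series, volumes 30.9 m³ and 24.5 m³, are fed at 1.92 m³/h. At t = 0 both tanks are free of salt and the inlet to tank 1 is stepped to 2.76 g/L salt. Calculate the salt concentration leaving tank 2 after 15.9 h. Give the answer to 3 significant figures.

Each tank obeys Vᵢ dCᵢ/dt = Q(Cᵢ₋₁ − Cᵢ), so τᵢ = Vᵢ/Q.
τ₁ = 30.9/1.92 = 16.094 h; τ₂ = 24.5/1.92 = 12.760 h.
Tank 1: C₁ = C_in(1 − e^(−t/τ₁)). Tank 2 (τ₁ ≠ τ₂): C₂ = C_in[1 − (τ₁ e^(−t/τ₁) − τ₂ e^(−t/τ₂))/(τ₁ − τ₂)].
At t = 15.9: e^(−t/τ₁) = 0.37234, e^(−t/τ₂) = 0.28764.
C₂ = 2.76·[1 − (16.094·0.37234 − 12.760·0.28764)/(3.3333)] = 2.76·0.30345 = 0.83751 g/L.

0.838 g/L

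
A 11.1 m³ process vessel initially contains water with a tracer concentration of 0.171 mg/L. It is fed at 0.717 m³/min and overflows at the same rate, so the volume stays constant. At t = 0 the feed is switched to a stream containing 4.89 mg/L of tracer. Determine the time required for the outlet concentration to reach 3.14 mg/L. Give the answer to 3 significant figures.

Species balance: V dC/dt = Q(C_in − C) ⇒ τ = V/Q = 15.481 min.
C(t) = C_in + (C₀ − C_in) e^(−t/τ). Set C = 3.14 and solve for t:
e^(−t/τ) = (C − C_in)/(C₀ − C_in) = (3.14 − 4.89)/(0.171 − 4.89) = 0.37084
t = −τ ln(…) = 15.481 × 0.99198 = 15.357 min.

15.4 min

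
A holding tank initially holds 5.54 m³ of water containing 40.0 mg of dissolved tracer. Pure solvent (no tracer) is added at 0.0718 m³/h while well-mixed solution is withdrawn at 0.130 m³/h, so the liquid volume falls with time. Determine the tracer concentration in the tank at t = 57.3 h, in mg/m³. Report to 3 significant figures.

2.32 mg/m³

Total volume: dV/dt = Q_in − Q_out = -0.058200 m³/h, so V(t) = 5.54 − 0.058200 t and V(57.3) = 2.2051 m³.
Species balance (pure solvent in): dm/dt = −Q_out · m/V(t).
Separate: dm/m = −Q_out dt/V(t) ⇒ ln(m/m₀) = −(Q_out/(Q_in−Q_out)) ln(V/V₀).
m = m₀ (V₀/V)^(Q_out/(Q_in−Q_out)) = 40.0 × (5.54/2.2051)^(-2.2337) = 5.1100 mg.
C = m/V = 5.1100/2.2051 = 2.3173 mg/m³.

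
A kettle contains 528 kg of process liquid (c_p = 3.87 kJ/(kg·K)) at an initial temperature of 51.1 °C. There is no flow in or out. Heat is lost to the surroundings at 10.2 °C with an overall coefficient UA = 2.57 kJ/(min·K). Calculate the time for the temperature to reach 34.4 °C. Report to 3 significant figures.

417 min

M c_p dT/dt = −UA(T − T_amb).
τ = M c_p/UA = 795.08 min; T_ss = T_amb = 10.200 °C.
T(t) = T_ss + (T₀ − T_ss)e^(−t/τ); set T = 34.4:
t = −τ ln[(T − T_ss)/(T₀ − T_ss)] = −795.08 · ln(0.59169) = 417.24 min.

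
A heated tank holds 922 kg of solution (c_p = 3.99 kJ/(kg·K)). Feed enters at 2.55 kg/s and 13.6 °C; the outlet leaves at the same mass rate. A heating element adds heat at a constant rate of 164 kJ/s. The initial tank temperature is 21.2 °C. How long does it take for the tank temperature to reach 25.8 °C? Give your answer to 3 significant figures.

Heat balance on the well-mixed liquid: M c_p dT/dt = ṁ c_p (T_in − T) + 164.
τ = M/ṁ = 361.57 s; T_ss = T_in + Q̇/(ṁ c_p) = 29.719 °C.
T(t) = T_ss + (T₀ − T_ss) e^(−t/τ). Set T = 25.8:
e^(−t/τ) = (25.8 − 29.719)/(21.2 − 29.719) = 0.46001
t = −361.57 · ln(0.46001) = 280.76 s.

281 s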